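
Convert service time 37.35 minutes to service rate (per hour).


mu = 60 / avg_service_time = 60 / 37.35 = 1.61 per hour

1.61 per hour


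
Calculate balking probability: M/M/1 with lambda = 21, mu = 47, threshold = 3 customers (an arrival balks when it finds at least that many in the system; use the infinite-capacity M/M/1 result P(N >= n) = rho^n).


P(N >= 3) = rho^3 = (21/47)^3 = 0.0892

0.0892


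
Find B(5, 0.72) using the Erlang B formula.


B(N,A) = (A^N/N!) / sum(A^k/k!, k=0..N) with N=5, A=0.72 = 0.0008

0.0008


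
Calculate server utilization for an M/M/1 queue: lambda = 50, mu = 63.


rho = lambda/mu = 50/63 = 0.7937

0.7937


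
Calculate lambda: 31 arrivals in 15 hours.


lambda = total arrivals / time = 31 / 15 = 2.07 per hour

2.07 per hour


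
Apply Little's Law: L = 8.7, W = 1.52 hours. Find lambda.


lambda = L / W = 8.7 / 1.52 = 5.72 per hour

5.72 per hour


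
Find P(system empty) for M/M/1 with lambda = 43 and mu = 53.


P0 = 1 - rho = 1 - 43/53 = 0.1887

0.1887


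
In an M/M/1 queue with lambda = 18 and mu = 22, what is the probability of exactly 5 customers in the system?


rho = 18/22; P(n) = (1-rho)*rho^n = (1-18/22)*(18/22)^5 = 0.0667

0.0667


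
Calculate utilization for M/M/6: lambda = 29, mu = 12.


rho = lambda/(c*mu) = 29/(6*12) = 0.4028

0.4028


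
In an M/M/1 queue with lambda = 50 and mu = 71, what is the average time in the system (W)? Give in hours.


W = 1/(mu - lambda) = 1/(71 - 50) = 0.0476 hours

0.0476 hours


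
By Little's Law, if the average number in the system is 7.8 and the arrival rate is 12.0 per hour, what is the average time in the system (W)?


W = L / lambda = 7.8 / 12.0 = 0.65 hours

0.65 hours


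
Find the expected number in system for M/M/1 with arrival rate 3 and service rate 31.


rho = 3/31; L = rho/(1-rho) = 0.11

0.11


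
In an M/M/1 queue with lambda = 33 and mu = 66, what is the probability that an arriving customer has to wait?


P(wait) = rho = lambda/mu = 33/66 = 0.5

0.5


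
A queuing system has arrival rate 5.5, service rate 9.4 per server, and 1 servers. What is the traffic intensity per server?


rho = lambda / (c * mu) = 5.5 / (1 * 9.4) = 0.5851

0.5851


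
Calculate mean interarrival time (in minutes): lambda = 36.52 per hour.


Mean interarrival time = 60/lambda = 60/36.52 = 1.64 minutes

1.64 minutes


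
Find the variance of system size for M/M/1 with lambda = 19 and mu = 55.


rho = 19/55; Var(N) = rho/(1-rho)^2 = 0.81

0.81


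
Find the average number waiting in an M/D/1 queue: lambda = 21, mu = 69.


M/D/1: Lq = rho^2 / (2*(1-rho)) where rho = 21/69; Lq = 0.07

0.07


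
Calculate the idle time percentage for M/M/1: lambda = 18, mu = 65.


Idle fraction = (1 - rho) * 100 = (1 - 18/65) * 100 = 72.3%

72.3%


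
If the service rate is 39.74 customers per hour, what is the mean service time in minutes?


Mean service time = 60/mu = 60/39.74 = 1.51 minutes

1.51 minutes


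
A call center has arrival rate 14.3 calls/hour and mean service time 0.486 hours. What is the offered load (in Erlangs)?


Offered load a = lambda * E[S] = 14.3 * 0.486 = 6.95 Erlangs

6.95 Erlangs


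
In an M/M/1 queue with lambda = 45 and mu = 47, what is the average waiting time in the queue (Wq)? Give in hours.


rho = 45/47; Wq = rho/(mu - lambda) = 0.4787 hours

0.4787 hours


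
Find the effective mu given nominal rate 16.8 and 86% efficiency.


Effective rate = mu * efficiency = 16.8 * 0.86 = 14.45 per hour

14.45 per hour


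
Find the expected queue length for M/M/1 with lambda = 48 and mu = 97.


rho = 48/97; Lq = rho^2/(1-rho) = 0.48

0.48


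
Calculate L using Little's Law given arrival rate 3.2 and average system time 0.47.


L = lambda * W = 3.2 * 0.47 = 1.5

1.5


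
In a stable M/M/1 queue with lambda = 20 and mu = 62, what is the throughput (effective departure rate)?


For a stable queue (lambda < mu), throughput = lambda = 20 per hour

20 per hour


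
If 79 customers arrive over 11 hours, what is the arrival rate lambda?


lambda = total arrivals / time = 79 / 11 = 7.18 per hour

7.18 per hour


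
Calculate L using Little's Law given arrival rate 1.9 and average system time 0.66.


L = lambda * W = 1.9 * 0.66 = 1.25

1.25


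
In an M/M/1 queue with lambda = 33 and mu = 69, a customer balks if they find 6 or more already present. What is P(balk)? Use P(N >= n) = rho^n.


P(N >= 6) = rho^6 = (33/69)^6 = 0.012

0.012


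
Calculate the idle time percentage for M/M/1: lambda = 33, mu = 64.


Idle fraction = (1 - rho) * 100 = (1 - 33/64) * 100 = 48.4%

48.4%


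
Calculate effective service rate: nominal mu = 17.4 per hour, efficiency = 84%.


Effective rate = mu * efficiency = 17.4 * 0.84 = 14.62 per hour

14.62 per hour


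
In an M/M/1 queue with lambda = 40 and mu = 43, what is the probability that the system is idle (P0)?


P0 = 1 - rho = 1 - 40/43 = 0.0698

0.0698


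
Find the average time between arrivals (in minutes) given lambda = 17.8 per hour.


Mean interarrival time = 60/lambda = 60/17.8 = 3.37 minutes

3.37 minutes


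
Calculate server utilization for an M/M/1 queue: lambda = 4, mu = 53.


rho = lambda/mu = 4/53 = 0.0755

0.0755


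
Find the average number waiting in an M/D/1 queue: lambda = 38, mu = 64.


M/D/1: Lq = rho^2 / (2*(1-rho)) where rho = 38/64; Lq = 0.43

0.43


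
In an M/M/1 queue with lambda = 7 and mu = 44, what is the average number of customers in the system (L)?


rho = 7/44; L = rho/(1-rho) = 0.19

0.19


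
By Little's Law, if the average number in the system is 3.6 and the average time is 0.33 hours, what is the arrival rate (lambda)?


lambda = L / W = 3.6 / 0.33 = 10.91 per hour

10.91 per hour


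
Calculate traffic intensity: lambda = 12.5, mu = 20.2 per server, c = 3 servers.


rho = lambda / (c * mu) = 12.5 / (3 * 20.2) = 0.2063

0.2063


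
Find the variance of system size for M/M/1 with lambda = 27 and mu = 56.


rho = 27/56; Var(N) = rho/(1-rho)^2 = 1.8

1.8


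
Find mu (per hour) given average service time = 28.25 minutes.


mu = 60 / avg_service_time = 60 / 28.25 = 2.12 per hour

2.12 per hour


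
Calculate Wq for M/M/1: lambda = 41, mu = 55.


rho = 41/55; Wq = rho/(mu - lambda) = 0.0532 hours

0.0532 hours


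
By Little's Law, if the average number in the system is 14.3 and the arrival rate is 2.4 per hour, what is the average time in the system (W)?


W = L / lambda = 14.3 / 2.4 = 5.9583 hours

5.9583 hours


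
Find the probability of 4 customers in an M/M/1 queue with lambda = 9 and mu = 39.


rho = 9/39; P(n) = (1-rho)*rho^n = (1-9/39)*(9/39)^4 = 0.0022

0.0022


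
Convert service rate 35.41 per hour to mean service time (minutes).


Mean service time = 60/mu = 60/35.41 = 1.69 minutes

1.69 minutes


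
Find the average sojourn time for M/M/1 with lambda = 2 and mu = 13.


W = 1/(mu - lambda) = 1/(13 - 2) = 0.0909 hours

0.0909 hours


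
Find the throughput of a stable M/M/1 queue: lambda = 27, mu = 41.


For a stable queue (lambda < mu), throughput = lambda = 27 per hour

27 per hour


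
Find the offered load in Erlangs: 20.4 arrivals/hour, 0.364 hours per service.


Offered load a = lambda * E[S] = 20.4 * 0.364 = 7.43 Erlangs

7.43 Erlangs


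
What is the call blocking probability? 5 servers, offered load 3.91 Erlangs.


B(N,A) = (A^N/N!) / sum(A^k/k!, k=0..N) with N=5, A=3.91 = 0.191

0.191


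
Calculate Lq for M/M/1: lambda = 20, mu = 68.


rho = 20/68; Lq = rho^2/(1-rho) = 0.12

0.12


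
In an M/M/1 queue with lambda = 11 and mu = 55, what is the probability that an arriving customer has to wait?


P(wait) = rho = lambda/mu = 11/55 = 0.2

0.2


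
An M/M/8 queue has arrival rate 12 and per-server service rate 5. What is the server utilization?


rho = lambda/(c*mu) = 12/(8*5) = 0.3

0.3


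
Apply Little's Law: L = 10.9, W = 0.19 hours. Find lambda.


lambda = L / W = 10.9 / 0.19 = 57.37 per hour

57.37 per hour


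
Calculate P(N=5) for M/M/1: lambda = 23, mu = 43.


rho = 23/43; P(n) = (1-rho)*rho^n = (1-23/43)*(23/43)^5 = 0.0204

0.0204


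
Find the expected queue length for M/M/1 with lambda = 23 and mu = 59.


rho = 23/59; Lq = rho^2/(1-rho) = 0.25

0.25


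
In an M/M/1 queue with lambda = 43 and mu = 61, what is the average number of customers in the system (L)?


rho = 43/61; L = rho/(1-rho) = 2.39

2.39


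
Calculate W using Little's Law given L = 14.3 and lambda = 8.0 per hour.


W = L / lambda = 14.3 / 8.0 = 1.7875 hours

1.7875 hours


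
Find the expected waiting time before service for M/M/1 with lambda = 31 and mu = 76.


rho = 31/76; Wq = rho/(mu - lambda) = 0.0091 hours

0.0091 hours


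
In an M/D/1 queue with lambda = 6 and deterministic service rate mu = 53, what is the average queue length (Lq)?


M/D/1: Lq = rho^2 / (2*(1-rho)) where rho = 6/53; Lq = 0.01

0.01


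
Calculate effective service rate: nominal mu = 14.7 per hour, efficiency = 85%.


Effective rate = mu * efficiency = 14.7 * 0.85 = 12.5 per hour

12.5 per hour


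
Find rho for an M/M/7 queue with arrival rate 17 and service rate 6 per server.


rho = lambda/(c*mu) = 17/(7*6) = 0.4048

0.4048


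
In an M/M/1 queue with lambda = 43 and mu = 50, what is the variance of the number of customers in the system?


rho = 43/50; Var(N) = rho/(1-rho)^2 = 43.88

43.88


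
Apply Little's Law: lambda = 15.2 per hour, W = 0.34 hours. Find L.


L = lambda * W = 15.2 * 0.34 = 5.17

5.17


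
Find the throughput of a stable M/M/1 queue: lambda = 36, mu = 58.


For a stable queue (lambda < mu), throughput = lambda = 36 per hour

36 per hour


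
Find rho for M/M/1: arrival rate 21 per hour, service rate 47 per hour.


rho = lambda/mu = 21/47 = 0.4468

0.4468


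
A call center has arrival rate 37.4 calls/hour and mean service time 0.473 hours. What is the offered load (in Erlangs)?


Offered load a = lambda * E[S] = 37.4 * 0.473 = 17.69 Erlangs

17.69 Erlangs


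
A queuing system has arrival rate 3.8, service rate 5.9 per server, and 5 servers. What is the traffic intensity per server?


rho = lambda / (c * mu) = 3.8 / (5 * 5.9) = 0.1288

0.1288


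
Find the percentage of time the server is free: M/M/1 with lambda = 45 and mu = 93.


Idle fraction = (1 - rho) * 100 = (1 - 45/93) * 100 = 51.6%

51.6%


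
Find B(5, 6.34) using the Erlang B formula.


B(N,A) = (A^N/N!) / sum(A^k/k!, k=0..N) with N=5, A=6.34 = 0.3835

0.3835


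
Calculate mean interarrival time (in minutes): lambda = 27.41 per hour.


Mean interarrival time = 60/lambda = 60/27.41 = 2.19 minutes

2.19 minutes


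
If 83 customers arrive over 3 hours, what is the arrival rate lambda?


lambda = total arrivals / time = 83 / 3 = 27.67 per hour

27.67 per hour


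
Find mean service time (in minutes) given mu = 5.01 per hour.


Mean service time = 60/mu = 60/5.01 = 11.98 minutes

11.98 minutes


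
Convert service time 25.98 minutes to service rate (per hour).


mu = 60 / avg_service_time = 60 / 25.98 = 2.31 per hour

2.31 per hour


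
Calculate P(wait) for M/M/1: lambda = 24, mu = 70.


P(wait) = rho = lambda/mu = 24/70 = 0.3429

0.3429


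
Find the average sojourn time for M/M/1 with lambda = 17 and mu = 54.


W = 1/(mu - lambda) = 1/(54 - 17) = 0.027 hours

0.027 hours


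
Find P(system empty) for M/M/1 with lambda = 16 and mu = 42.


P0 = 1 - rho = 1 - 16/42 = 0.619

0.619


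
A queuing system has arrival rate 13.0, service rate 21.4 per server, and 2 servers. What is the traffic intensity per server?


rho = lambda / (c * mu) = 13.0 / (2 * 21.4) = 0.3037

0.3037


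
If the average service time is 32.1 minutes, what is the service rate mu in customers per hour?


mu = 60 / avg_service_time = 60 / 32.1 = 1.87 per hour

1.87 per hour


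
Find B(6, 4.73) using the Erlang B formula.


B(N,A) = (A^N/N!) / sum(A^k/k!, k=0..N) with N=6, A=4.73 = 0.1715

0.1715


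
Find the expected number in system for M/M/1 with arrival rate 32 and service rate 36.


rho = 32/36; L = rho/(1-rho) = 8.0

8.0


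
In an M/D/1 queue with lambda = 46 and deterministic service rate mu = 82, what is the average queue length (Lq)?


M/D/1: Lq = rho^2 / (2*(1-rho)) where rho = 46/82; Lq = 0.36

0.36


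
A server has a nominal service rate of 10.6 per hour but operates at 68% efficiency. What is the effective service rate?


Effective rate = mu * efficiency = 10.6 * 0.68 = 7.21 per hour

7.21 per hour


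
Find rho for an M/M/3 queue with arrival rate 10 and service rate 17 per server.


rho = lambda/(c*mu) = 10/(3*17) = 0.1961

0.1961


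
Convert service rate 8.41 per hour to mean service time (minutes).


Mean service time = 60/mu = 60/8.41 = 7.13 minutes

7.13 minutes


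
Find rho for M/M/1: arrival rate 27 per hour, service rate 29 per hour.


rho = lambda/mu = 27/29 = 0.931

0.931


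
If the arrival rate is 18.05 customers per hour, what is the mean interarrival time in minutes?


Mean interarrival time = 60/lambda = 60/18.05 = 3.32 minutes

3.32 minutes


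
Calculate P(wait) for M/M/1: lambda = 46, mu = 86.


P(wait) = rho = lambda/mu = 46/86 = 0.5349

0.5349


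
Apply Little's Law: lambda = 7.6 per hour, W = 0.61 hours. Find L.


L = lambda * W = 7.6 * 0.61 = 4.64

4.64


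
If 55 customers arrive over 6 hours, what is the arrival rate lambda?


lambda = total arrivals / time = 55 / 6 = 9.17 per hour

9.17 per hour


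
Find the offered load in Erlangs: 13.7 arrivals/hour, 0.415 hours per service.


Offered load a = lambda * E[S] = 13.7 * 0.415 = 5.69 Erlangs

5.69 Erlangs


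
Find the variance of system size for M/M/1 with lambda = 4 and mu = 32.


rho = 4/32; Var(N) = rho/(1-rho)^2 = 0.16

0.16


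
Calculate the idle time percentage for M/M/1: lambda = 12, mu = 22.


Idle fraction = (1 - rho) * 100 = (1 - 12/22) * 100 = 45.5%

45.5%


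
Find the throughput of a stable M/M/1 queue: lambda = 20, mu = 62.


For a stable queue (lambda < mu), throughput = lambda = 20 per hour

20 per hour


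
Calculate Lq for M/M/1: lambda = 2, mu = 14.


rho = 2/14; Lq = rho^2/(1-rho) = 0.02

0.02


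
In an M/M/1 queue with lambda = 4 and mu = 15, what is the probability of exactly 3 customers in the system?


rho = 4/15; P(n) = (1-rho)*rho^n = (1-4/15)*(4/15)^3 = 0.0139

0.0139


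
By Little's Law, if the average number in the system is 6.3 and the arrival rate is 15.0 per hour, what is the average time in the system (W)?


W = L / lambda = 6.3 / 15.0 = 0.42 hours

0.42 hours


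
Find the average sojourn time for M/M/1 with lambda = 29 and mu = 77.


W = 1/(mu - lambda) = 1/(77 - 29) = 0.0208 hours

0.0208 hours


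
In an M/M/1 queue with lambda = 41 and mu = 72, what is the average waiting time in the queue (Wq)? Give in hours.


rho = 41/72; Wq = rho/(mu - lambda) = 0.0184 hours

0.0184 hours


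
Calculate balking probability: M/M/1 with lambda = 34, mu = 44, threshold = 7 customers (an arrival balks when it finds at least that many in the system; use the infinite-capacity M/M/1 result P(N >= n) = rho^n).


P(N >= 7) = rho^7 = (34/44)^7 = 0.1645

0.1645


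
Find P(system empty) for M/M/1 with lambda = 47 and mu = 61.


P0 = 1 - rho = 1 - 47/61 = 0.2295

0.2295


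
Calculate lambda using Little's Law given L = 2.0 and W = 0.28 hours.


lambda = L / W = 2.0 / 0.28 = 7.14 per hour

7.14 per hour


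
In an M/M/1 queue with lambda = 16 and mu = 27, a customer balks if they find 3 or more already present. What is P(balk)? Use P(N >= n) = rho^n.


P(N >= 3) = rho^3 = (16/27)^3 = 0.2081

0.2081


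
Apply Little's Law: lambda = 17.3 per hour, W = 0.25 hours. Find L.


L = lambda * W = 17.3 * 0.25 = 4.33

4.33


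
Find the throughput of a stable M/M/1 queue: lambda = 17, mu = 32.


For a stable queue (lambda < mu), throughput = lambda = 17 per hour

17 per hour


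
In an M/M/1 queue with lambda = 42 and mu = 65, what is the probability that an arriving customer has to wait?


P(wait) = rho = lambda/mu = 42/65 = 0.6462

0.6462


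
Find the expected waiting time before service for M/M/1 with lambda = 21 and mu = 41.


rho = 21/41; Wq = rho/(mu - lambda) = 0.0256 hours

0.0256 hours


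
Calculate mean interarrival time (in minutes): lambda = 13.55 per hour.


Mean interarrival time = 60/lambda = 60/13.55 = 4.43 minutes

4.43 minutes


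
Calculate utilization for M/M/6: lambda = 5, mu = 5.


rho = lambda/(c*mu) = 5/(6*5) = 0.1667

0.1667


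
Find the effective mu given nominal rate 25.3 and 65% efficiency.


Effective rate = mu * efficiency = 25.3 * 0.65 = 16.45 per hour

16.45 per hour


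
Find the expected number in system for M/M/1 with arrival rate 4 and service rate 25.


rho = 4/25; L = rho/(1-rho) = 0.19

0.19


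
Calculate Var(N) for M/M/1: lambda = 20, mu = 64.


rho = 20/64; Var(N) = rho/(1-rho)^2 = 0.66

0.66


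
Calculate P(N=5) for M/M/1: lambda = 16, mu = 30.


rho = 16/30; P(n) = (1-rho)*rho^n = (1-16/30)*(16/30)^5 = 0.0201

0.0201


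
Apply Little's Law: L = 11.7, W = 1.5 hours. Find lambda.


lambda = L / W = 11.7 / 1.5 = 7.8 per hour

7.8 per hour


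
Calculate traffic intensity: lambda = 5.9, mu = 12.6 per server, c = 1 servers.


rho = lambda / (c * mu) = 5.9 / (1 * 12.6) = 0.4683

0.4683


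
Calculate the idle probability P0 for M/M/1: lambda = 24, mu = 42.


P0 = 1 - rho = 1 - 24/42 = 0.4286

0.4286


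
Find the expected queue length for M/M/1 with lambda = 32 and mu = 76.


rho = 32/76; Lq = rho^2/(1-rho) = 0.31

0.31


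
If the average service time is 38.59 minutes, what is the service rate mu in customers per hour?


mu = 60 / avg_service_time = 60 / 38.59 = 1.55 per hour

1.55 per hour


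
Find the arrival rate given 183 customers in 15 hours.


lambda = total arrivals / time = 183 / 15 = 12.2 per hour

12.2 per hour


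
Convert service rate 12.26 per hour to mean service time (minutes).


Mean service time = 60/mu = 60/12.26 = 4.89 minutes

4.89 minutes


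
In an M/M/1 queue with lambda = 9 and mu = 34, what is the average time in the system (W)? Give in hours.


W = 1/(mu - lambda) = 1/(34 - 9) = 0.04 hours

0.04 hours


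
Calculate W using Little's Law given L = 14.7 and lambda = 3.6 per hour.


W = L / lambda = 14.7 / 3.6 = 4.0833 hours

4.0833 hours


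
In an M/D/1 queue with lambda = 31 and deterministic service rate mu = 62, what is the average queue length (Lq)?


M/D/1: Lq = rho^2 / (2*(1-rho)) where rho = 31/62; Lq = 0.25

0.25


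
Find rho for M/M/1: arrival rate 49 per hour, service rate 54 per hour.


rho = lambda/mu = 49/54 = 0.9074

0.9074


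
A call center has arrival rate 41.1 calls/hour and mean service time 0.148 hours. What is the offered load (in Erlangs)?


Offered load a = lambda * E[S] = 41.1 * 0.148 = 6.08 Erlangs

6.08 Erlangs


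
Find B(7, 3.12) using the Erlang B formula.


B(N,A) = (A^N/N!) / sum(A^k/k!, k=0..N) with N=7, A=3.12 = 0.0256

0.0256


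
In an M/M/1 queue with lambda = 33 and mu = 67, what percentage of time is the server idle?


Idle fraction = (1 - rho) * 100 = (1 - 33/67) * 100 = 50.7%

50.7%


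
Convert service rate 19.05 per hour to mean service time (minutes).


Mean service time = 60/mu = 60/19.05 = 3.15 minutes

3.15 minutes


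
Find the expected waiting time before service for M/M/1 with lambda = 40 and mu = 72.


rho = 40/72; Wq = rho/(mu - lambda) = 0.0174 hours

0.0174 hours


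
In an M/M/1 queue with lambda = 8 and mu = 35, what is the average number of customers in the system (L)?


rho = 8/35; L = rho/(1-rho) = 0.3

0.3


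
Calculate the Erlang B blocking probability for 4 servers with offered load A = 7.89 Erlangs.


B(N,A) = (A^N/N!) / sum(A^k/k!, k=0..N) with N=4, A=7.89 = 0.5699

0.5699


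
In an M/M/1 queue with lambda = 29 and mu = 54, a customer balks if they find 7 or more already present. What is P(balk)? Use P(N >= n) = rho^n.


P(N >= 7) = rho^7 = (29/54)^7 = 0.0129

0.0129


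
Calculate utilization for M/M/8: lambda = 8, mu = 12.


rho = lambda/(c*mu) = 8/(8*12) = 0.0833

0.0833


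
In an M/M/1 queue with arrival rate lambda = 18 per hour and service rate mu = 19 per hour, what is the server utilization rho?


rho = lambda/mu = 18/19 = 0.9474

0.9474


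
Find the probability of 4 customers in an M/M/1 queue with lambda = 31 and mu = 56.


rho = 31/56; P(n) = (1-rho)*rho^n = (1-31/56)*(31/56)^4 = 0.0419

0.0419


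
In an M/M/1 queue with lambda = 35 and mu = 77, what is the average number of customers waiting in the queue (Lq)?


rho = 35/77; Lq = rho^2/(1-rho) = 0.38

0.38


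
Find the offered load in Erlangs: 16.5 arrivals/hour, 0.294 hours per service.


Offered load a = lambda * E[S] = 16.5 * 0.294 = 4.85 Erlangs

4.85 Erlangs


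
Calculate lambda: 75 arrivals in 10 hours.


lambda = total arrivals / time = 75 / 10 = 7.5 per hour

7.5 per hour


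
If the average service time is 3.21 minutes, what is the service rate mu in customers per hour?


mu = 60 / avg_service_time = 60 / 3.21 = 18.69 per hour

18.69 per hour


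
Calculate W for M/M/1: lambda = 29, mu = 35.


W = 1/(mu - lambda) = 1/(35 - 29) = 0.1667 hours

0.1667 hours


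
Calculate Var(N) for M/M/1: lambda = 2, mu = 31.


rho = 2/31; Var(N) = rho/(1-rho)^2 = 0.07

0.07


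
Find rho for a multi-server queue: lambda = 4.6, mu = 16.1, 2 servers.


rho = lambda / (c * mu) = 4.6 / (2 * 16.1) = 0.1429

0.1429


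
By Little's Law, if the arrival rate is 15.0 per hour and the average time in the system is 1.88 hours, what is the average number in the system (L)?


L = lambda * W = 15.0 * 1.88 = 28.2

28.2


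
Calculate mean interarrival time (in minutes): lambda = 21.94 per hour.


Mean interarrival time = 60/lambda = 60/21.94 = 2.73 minutes

2.73 minutes


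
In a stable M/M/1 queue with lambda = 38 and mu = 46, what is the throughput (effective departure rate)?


For a stable queue (lambda < mu), throughput = lambda = 38 per hour

38 per hour


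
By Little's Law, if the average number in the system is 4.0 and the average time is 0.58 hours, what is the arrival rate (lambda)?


lambda = L / W = 4.0 / 0.58 = 6.9 per hour

6.9 per hour


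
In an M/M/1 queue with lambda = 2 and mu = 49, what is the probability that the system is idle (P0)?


P0 = 1 - rho = 1 - 2/49 = 0.9592

0.9592


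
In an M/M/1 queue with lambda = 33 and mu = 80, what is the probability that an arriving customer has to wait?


P(wait) = rho = lambda/mu = 33/80 = 0.4125

0.4125


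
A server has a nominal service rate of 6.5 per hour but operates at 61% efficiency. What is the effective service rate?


Effective rate = mu * efficiency = 6.5 * 0.61 = 3.97 per hour

3.97 per hour


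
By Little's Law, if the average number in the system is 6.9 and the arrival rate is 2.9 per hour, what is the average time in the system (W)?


W = L / lambda = 6.9 / 2.9 = 2.3793 hours

2.3793 hours


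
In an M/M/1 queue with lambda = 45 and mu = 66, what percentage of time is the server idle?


Idle fraction = (1 - rho) * 100 = (1 - 45/66) * 100 = 31.8%

31.8%


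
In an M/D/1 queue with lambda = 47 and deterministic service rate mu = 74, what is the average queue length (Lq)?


M/D/1: Lq = rho^2 / (2*(1-rho)) where rho = 47/74; Lq = 0.55

0.55


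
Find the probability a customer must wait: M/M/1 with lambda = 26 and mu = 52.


P(wait) = rho = lambda/mu = 26/52 = 0.5

0.5


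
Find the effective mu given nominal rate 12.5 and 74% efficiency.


Effective rate = mu * efficiency = 12.5 * 0.74 = 9.25 per hour

9.25 per hour


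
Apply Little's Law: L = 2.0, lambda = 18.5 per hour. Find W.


W = L / lambda = 2.0 / 18.5 = 0.1081 hours

0.1081 hours


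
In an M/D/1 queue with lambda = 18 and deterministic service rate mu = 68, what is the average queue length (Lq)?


M/D/1: Lq = rho^2 / (2*(1-rho)) where rho = 18/68; Lq = 0.05

0.05


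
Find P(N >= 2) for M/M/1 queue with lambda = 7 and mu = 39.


P(N >= 2) = rho^2 = (7/39)^2 = 0.0322

0.0322


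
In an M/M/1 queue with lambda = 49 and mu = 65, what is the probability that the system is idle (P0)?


P0 = 1 - rho = 1 - 49/65 = 0.2462

0.2462


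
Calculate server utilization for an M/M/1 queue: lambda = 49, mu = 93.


rho = lambda/mu = 49/93 = 0.5269

0.5269


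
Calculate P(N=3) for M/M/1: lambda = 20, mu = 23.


rho = 20/23; P(n) = (1-rho)*rho^n = (1-20/23)*(20/23)^3 = 0.0858

0.0858


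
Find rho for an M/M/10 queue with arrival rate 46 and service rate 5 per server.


rho = lambda/(c*mu) = 46/(10*5) = 0.92

0.92


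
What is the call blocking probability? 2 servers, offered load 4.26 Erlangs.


B(N,A) = (A^N/N!) / sum(A^k/k!, k=0..N) with N=2, A=4.26 = 0.633

0.633


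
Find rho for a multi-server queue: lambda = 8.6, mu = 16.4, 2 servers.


rho = lambda / (c * mu) = 8.6 / (2 * 16.4) = 0.2622

0.2622


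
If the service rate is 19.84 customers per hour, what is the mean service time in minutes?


Mean service time = 60/mu = 60/19.84 = 3.02 minutes

3.02 minutes


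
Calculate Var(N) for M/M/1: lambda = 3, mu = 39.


rho = 3/39; Var(N) = rho/(1-rho)^2 = 0.09

0.09


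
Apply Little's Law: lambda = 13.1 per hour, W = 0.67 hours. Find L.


L = lambda * W = 13.1 * 0.67 = 8.78

8.78


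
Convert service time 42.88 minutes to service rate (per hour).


mu = 60 / avg_service_time = 60 / 42.88 = 1.4 per hour

1.4 per hour


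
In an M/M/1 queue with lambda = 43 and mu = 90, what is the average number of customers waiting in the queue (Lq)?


rho = 43/90; Lq = rho^2/(1-rho) = 0.44

0.44


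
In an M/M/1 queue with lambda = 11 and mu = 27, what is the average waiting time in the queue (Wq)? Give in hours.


rho = 11/27; Wq = rho/(mu - lambda) = 0.0255 hours

0.0255 hours


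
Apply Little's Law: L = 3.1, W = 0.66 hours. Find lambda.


lambda = L / W = 3.1 / 0.66 = 4.7 per hour

4.7 per hour


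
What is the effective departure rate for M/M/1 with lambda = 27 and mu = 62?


For a stable queue (lambda < mu), throughput = lambda = 27 per hour

27 per hour


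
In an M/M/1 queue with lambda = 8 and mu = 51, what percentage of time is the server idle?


Idle fraction = (1 - rho) * 100 = (1 - 8/51) * 100 = 84.3%

84.3%


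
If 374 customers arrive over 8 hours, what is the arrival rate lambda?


lambda = total arrivals / time = 374 / 8 = 46.75 per hour

46.75 per hour


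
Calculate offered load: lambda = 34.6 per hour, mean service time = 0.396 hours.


Offered load a = lambda * E[S] = 34.6 * 0.396 = 13.7 Erlangs

13.7 Erlangs


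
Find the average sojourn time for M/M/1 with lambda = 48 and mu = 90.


W = 1/(mu - lambda) = 1/(90 - 48) = 0.0238 hours

0.0238 hours


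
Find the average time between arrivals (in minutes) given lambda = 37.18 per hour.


Mean interarrival time = 60/lambda = 60/37.18 = 1.61 minutes

1.61 minutes


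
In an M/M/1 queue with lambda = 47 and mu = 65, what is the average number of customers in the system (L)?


rho = 47/65; L = rho/(1-rho) = 2.61

2.61


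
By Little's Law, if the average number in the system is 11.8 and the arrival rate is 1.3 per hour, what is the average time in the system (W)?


W = L / lambda = 11.8 / 1.3 = 9.0769 hours

9.0769 hours


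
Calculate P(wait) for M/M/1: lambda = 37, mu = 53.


P(wait) = rho = lambda/mu = 37/53 = 0.6981

0.6981


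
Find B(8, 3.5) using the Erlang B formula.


B(N,A) = (A^N/N!) / sum(A^k/k!, k=0..N) with N=8, A=3.5 = 0.017

0.017


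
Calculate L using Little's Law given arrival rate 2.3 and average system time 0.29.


L = lambda * W = 2.3 * 0.29 = 0.67

0.67


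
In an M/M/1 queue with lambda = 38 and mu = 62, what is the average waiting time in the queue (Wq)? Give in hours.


rho = 38/62; Wq = rho/(mu - lambda) = 0.0255 hours

0.0255 hours


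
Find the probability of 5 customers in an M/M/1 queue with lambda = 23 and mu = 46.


rho = 23/46; P(n) = (1-rho)*rho^n = (1-23/46)*(23/46)^5 = 0.0156

0.0156


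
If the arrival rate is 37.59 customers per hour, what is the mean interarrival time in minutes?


Mean interarrival time = 60/lambda = 60/37.59 = 1.6 minutes

1.6 minutes


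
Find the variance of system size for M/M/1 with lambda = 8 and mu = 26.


rho = 8/26; Var(N) = rho/(1-rho)^2 = 0.64

0.64


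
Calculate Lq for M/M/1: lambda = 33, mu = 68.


rho = 33/68; Lq = rho^2/(1-rho) = 0.46

0.46


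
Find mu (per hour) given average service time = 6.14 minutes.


mu = 60 / avg_service_time = 60 / 6.14 = 9.77 per hour

9.77 per hour


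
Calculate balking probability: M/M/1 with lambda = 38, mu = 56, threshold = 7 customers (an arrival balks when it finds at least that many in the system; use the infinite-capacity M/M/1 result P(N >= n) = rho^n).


P(N >= 7) = rho^7 = (38/56)^7 = 0.0662

0.0662


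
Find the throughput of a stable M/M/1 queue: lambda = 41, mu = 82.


For a stable queue (lambda < mu), throughput = lambda = 41 per hour

41 per hour


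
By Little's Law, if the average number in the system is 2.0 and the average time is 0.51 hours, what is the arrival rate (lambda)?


lambda = L / W = 2.0 / 0.51 = 3.92 per hour

3.92 per hour


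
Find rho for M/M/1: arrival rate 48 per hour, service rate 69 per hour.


rho = lambda/mu = 48/69 = 0.6957

0.6957


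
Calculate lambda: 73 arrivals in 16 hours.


lambda = total arrivals / time = 73 / 16 = 4.56 per hour

4.56 per hour


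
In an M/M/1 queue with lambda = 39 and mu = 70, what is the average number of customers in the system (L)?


rho = 39/70; L = rho/(1-rho) = 1.26

1.26


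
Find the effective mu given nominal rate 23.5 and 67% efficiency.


Effective rate = mu * efficiency = 23.5 * 0.67 = 15.75 per hour

15.75 per hour


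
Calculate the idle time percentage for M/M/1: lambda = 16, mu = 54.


Idle fraction = (1 - rho) * 100 = (1 - 16/54) * 100 = 70.4%

70.4%


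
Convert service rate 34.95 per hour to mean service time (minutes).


Mean service time = 60/mu = 60/34.95 = 1.72 minutes

1.72 minutes


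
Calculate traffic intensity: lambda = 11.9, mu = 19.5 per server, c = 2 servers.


rho = lambda / (c * mu) = 11.9 / (2 * 19.5) = 0.3051

0.3051


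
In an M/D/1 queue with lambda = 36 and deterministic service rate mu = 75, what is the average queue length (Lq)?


M/D/1: Lq = rho^2 / (2*(1-rho)) where rho = 36/75; Lq = 0.22

0.22


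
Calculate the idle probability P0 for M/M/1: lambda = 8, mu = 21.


P0 = 1 - rho = 1 - 8/21 = 0.619

0.619


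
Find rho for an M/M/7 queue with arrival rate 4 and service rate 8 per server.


rho = lambda/(c*mu) = 4/(7*8) = 0.0714

0.0714


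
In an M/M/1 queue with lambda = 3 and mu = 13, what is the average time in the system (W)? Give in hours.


W = 1/(mu - lambda) = 1/(13 - 3) = 0.1 hours

0.1 hours


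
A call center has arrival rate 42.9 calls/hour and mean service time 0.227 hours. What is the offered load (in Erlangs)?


Offered load a = lambda * E[S] = 42.9 * 0.227 = 9.74 Erlangs

9.74 Erlangs


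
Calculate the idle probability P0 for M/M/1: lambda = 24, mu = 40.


P0 = 1 - rho = 1 - 24/40 = 0.4

0.4


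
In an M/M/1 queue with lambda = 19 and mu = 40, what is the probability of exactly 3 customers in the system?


rho = 19/40; P(n) = (1-rho)*rho^n = (1-19/40)*(19/40)^3 = 0.0563

0.0563


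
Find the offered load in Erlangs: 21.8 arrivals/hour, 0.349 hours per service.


Offered load a = lambda * E[S] = 21.8 * 0.349 = 7.61 Erlangs

7.61 Erlangs


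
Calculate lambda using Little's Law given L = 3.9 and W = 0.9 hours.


lambda = L / W = 3.9 / 0.9 = 4.33 per hour

4.33 per hour


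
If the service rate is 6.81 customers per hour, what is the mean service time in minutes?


Mean service time = 60/mu = 60/6.81 = 8.81 minutes

8.81 minutes


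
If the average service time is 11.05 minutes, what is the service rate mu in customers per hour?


mu = 60 / avg_service_time = 60 / 11.05 = 5.43 per hour

5.43 per hour


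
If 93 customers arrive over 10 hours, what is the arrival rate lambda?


lambda = total arrivals / time = 93 / 10 = 9.3 per hour

9.3 per hour


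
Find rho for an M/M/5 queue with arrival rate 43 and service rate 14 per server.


rho = lambda/(c*mu) = 43/(5*14) = 0.6143

0.6143


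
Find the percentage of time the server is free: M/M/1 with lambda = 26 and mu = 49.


Idle fraction = (1 - rho) * 100 = (1 - 26/49) * 100 = 46.9%

46.9%


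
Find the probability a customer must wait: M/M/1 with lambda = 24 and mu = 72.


P(wait) = rho = lambda/mu = 24/72 = 0.3333

0.3333


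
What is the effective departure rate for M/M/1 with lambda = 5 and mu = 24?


For a stable queue (lambda < mu), throughput = lambda = 5 per hour

5 per hour


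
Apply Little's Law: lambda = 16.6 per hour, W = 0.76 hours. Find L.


L = lambda * W = 16.6 * 0.76 = 12.62

12.62


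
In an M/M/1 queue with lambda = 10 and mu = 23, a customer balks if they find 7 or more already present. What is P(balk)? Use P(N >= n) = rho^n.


P(N >= 7) = rho^7 = (10/23)^7 = 0.0029

0.0029


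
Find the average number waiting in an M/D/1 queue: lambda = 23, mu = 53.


M/D/1: Lq = rho^2 / (2*(1-rho)) where rho = 23/53; Lq = 0.17

0.17


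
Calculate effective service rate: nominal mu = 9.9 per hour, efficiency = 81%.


Effective rate = mu * efficiency = 9.9 * 0.81 = 8.02 per hour

8.02 per hour


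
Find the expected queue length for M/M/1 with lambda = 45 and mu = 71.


rho = 45/71; Lq = rho^2/(1-rho) = 1.1

1.1


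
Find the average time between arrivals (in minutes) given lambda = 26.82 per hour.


Mean interarrival time = 60/lambda = 60/26.82 = 2.24 minutes

2.24 minutes


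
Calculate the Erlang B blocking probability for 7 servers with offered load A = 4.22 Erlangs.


B(N,A) = (A^N/N!) / sum(A^k/k!, k=0..N) with N=7, A=4.22 = 0.0744

0.0744


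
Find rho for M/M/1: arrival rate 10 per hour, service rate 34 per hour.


rho = lambda/mu = 10/34 = 0.2941

0.2941


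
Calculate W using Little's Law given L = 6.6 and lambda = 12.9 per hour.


W = L / lambda = 6.6 / 12.9 = 0.5116 hours

0.5116 hours


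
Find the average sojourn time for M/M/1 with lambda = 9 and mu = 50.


W = 1/(mu - lambda) = 1/(50 - 9) = 0.0244 hours

0.0244 hours


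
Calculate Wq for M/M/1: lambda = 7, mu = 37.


rho = 7/37; Wq = rho/(mu - lambda) = 0.0063 hours

0.0063 hours


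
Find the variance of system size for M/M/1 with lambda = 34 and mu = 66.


rho = 34/66; Var(N) = rho/(1-rho)^2 = 2.19

2.19


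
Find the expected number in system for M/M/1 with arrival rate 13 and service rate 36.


rho = 13/36; L = rho/(1-rho) = 0.57

0.57


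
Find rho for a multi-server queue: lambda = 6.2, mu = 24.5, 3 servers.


rho = lambda / (c * mu) = 6.2 / (3 * 24.5) = 0.0844

0.0844


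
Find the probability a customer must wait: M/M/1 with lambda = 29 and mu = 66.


P(wait) = rho = lambda/mu = 29/66 = 0.4394

0.4394


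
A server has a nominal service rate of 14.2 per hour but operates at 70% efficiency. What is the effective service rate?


Effective rate = mu * efficiency = 14.2 * 0.7 = 9.94 per hour

9.94 per hour


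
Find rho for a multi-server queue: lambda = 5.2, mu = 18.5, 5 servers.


rho = lambda / (c * mu) = 5.2 / (5 * 18.5) = 0.0562

0.0562


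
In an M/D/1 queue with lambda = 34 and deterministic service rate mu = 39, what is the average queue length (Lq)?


M/D/1: Lq = rho^2 / (2*(1-rho)) where rho = 34/39; Lq = 2.96

2.96


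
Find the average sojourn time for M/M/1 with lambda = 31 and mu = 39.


W = 1/(mu - lambda) = 1/(39 - 31) = 0.125 hours

0.125 hours


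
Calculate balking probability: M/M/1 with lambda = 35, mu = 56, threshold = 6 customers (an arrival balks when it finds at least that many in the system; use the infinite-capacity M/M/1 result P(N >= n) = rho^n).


P(N >= 6) = rho^6 = (35/56)^6 = 0.0596

0.0596


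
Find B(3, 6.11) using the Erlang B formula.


B(N,A) = (A^N/N!) / sum(A^k/k!, k=0..N) with N=3, A=6.11 = 0.5959

0.5959


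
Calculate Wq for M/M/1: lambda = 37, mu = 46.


rho = 37/46; Wq = rho/(mu - lambda) = 0.0894 hours

0.0894 hours


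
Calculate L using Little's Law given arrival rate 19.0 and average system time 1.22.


L = lambda * W = 19.0 * 1.22 = 23.18

23.18


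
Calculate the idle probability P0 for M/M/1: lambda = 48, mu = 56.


P0 = 1 - rho = 1 - 48/56 = 0.1429

0.1429


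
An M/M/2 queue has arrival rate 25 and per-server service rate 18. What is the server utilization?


rho = lambda/(c*mu) = 25/(2*18) = 0.6944

0.6944


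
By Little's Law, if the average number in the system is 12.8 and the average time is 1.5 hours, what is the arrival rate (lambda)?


lambda = L / W = 12.8 / 1.5 = 8.53 per hour

8.53 per hour


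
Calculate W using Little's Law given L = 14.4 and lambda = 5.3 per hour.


W = L / lambda = 14.4 / 5.3 = 2.717 hours

2.717 hours


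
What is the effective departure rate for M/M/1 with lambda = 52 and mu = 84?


For a stable queue (lambda < mu), throughput = lambda = 52 per hour

52 per hour


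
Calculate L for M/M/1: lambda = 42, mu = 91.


rho = 42/91; L = rho/(1-rho) = 0.86

0.86


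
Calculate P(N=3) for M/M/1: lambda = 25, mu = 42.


rho = 25/42; P(n) = (1-rho)*rho^n = (1-25/42)*(25/42)^3 = 0.0854

0.0854


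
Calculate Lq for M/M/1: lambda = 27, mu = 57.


rho = 27/57; Lq = rho^2/(1-rho) = 0.43

0.43


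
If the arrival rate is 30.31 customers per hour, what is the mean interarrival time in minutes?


Mean interarrival time = 60/lambda = 60/30.31 = 1.98 minutes

1.98 minutes


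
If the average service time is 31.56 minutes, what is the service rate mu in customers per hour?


mu = 60 / avg_service_time = 60 / 31.56 = 1.9 per hour

1.9 per hour


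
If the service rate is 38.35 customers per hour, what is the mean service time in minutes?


Mean service time = 60/mu = 60/38.35 = 1.56 minutes

1.56 minutes


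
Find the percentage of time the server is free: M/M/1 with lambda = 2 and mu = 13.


Idle fraction = (1 - rho) * 100 = (1 - 2/13) * 100 = 84.6%

84.6%


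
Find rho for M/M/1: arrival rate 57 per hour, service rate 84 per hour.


rho = lambda/mu = 57/84 = 0.6786

0.6786


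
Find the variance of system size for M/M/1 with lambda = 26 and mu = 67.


rho = 26/67; Var(N) = rho/(1-rho)^2 = 1.04

1.04


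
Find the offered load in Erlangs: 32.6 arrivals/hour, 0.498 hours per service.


Offered load a = lambda * E[S] = 32.6 * 0.498 = 16.23 Erlangs

16.23 Erlangs


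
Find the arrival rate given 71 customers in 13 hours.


lambda = total arrivals / time = 71 / 13 = 5.46 per hour

5.46 per hour


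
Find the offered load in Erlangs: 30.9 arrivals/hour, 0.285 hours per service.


Offered load a = lambda * E[S] = 30.9 * 0.285 = 8.81 Erlangs

8.81 Erlangs
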